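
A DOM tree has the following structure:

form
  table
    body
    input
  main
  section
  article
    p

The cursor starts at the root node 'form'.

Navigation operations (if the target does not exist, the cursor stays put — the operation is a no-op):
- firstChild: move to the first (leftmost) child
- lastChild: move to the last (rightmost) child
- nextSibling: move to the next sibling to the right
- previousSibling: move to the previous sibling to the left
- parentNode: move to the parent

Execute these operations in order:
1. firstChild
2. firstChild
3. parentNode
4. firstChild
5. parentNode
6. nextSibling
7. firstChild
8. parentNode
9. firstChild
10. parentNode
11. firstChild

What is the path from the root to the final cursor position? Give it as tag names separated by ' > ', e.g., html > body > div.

After 1 (firstChild): table
After 2 (firstChild): body
After 3 (parentNode): table
After 4 (firstChild): body
After 5 (parentNode): table
After 6 (nextSibling): main
After 7 (firstChild): main (no-op, stayed)
After 8 (parentNode): form
After 9 (firstChild): table
After 10 (parentNode): form
After 11 (firstChild): table

Answer: form > table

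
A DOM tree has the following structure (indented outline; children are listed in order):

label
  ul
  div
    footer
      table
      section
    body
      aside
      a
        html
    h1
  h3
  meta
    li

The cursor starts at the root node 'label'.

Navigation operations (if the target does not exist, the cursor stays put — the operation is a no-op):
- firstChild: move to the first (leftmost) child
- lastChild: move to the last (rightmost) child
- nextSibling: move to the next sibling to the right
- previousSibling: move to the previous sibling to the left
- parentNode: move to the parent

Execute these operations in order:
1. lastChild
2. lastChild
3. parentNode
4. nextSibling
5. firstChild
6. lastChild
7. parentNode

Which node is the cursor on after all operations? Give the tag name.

Answer: meta

Derivation:
After 1 (lastChild): meta
After 2 (lastChild): li
After 3 (parentNode): meta
After 4 (nextSibling): meta (no-op, stayed)
After 5 (firstChild): li
After 6 (lastChild): li (no-op, stayed)
After 7 (parentNode): meta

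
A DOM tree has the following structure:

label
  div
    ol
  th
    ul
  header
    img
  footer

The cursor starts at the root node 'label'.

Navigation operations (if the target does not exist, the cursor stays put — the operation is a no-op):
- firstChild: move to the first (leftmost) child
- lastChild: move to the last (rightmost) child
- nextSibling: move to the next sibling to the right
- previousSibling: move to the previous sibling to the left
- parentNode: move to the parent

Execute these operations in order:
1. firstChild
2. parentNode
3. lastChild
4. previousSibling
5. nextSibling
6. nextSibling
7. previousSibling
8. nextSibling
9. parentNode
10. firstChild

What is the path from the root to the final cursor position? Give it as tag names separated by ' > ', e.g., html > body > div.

After 1 (firstChild): div
After 2 (parentNode): label
After 3 (lastChild): footer
After 4 (previousSibling): header
After 5 (nextSibling): footer
After 6 (nextSibling): footer (no-op, stayed)
After 7 (previousSibling): header
After 8 (nextSibling): footer
After 9 (parentNode): label
After 10 (firstChild): div

Answer: label > div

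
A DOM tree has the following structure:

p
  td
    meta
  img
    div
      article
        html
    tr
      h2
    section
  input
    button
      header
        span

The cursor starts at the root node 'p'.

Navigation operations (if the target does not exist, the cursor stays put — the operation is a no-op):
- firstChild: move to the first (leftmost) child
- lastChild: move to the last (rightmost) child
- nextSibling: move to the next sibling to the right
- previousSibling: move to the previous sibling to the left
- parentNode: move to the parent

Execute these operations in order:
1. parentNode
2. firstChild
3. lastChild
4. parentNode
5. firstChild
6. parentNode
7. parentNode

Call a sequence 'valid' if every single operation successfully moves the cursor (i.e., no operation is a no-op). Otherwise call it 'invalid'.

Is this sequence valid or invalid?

Answer: invalid

Derivation:
After 1 (parentNode): p (no-op, stayed)
After 2 (firstChild): td
After 3 (lastChild): meta
After 4 (parentNode): td
After 5 (firstChild): meta
After 6 (parentNode): td
After 7 (parentNode): p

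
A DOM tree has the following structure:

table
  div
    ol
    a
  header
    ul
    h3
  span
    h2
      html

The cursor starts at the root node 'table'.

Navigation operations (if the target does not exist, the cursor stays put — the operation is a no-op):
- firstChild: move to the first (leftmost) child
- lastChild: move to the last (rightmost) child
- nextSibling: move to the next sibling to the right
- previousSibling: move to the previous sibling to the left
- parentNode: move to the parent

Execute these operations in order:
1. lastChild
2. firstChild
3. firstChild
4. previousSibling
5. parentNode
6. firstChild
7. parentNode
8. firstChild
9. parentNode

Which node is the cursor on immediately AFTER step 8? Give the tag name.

Answer: html

Derivation:
After 1 (lastChild): span
After 2 (firstChild): h2
After 3 (firstChild): html
After 4 (previousSibling): html (no-op, stayed)
After 5 (parentNode): h2
After 6 (firstChild): html
After 7 (parentNode): h2
After 8 (firstChild): html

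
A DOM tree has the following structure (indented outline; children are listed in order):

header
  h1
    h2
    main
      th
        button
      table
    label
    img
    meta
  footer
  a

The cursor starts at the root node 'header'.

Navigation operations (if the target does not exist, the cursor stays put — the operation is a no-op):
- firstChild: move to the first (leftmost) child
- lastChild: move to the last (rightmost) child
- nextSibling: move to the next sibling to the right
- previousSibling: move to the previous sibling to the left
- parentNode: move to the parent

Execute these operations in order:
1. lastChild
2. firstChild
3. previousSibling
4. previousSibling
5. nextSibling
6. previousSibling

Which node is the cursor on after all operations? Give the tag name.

After 1 (lastChild): a
After 2 (firstChild): a (no-op, stayed)
After 3 (previousSibling): footer
After 4 (previousSibling): h1
After 5 (nextSibling): footer
After 6 (previousSibling): h1

Answer: h1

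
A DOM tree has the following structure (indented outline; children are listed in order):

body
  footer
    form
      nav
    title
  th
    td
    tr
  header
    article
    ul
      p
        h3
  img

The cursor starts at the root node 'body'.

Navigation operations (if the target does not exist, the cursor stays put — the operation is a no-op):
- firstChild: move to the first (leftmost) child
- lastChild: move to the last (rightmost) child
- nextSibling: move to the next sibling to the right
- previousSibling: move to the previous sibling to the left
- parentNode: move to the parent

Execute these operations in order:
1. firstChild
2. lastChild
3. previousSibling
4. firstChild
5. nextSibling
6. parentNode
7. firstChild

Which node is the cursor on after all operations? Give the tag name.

Answer: nav

Derivation:
After 1 (firstChild): footer
After 2 (lastChild): title
After 3 (previousSibling): form
After 4 (firstChild): nav
After 5 (nextSibling): nav (no-op, stayed)
After 6 (parentNode): form
After 7 (firstChild): nav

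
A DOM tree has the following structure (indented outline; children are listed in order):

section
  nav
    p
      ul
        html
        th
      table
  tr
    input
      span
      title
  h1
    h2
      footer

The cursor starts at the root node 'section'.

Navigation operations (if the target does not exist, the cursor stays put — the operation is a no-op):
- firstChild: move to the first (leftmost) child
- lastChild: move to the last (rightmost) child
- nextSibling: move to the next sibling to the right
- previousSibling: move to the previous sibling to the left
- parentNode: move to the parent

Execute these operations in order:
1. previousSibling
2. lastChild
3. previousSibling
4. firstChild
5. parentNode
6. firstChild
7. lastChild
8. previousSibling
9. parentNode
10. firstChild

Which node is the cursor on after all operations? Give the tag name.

After 1 (previousSibling): section (no-op, stayed)
After 2 (lastChild): h1
After 3 (previousSibling): tr
After 4 (firstChild): input
After 5 (parentNode): tr
After 6 (firstChild): input
After 7 (lastChild): title
After 8 (previousSibling): span
After 9 (parentNode): input
After 10 (firstChild): span

Answer: span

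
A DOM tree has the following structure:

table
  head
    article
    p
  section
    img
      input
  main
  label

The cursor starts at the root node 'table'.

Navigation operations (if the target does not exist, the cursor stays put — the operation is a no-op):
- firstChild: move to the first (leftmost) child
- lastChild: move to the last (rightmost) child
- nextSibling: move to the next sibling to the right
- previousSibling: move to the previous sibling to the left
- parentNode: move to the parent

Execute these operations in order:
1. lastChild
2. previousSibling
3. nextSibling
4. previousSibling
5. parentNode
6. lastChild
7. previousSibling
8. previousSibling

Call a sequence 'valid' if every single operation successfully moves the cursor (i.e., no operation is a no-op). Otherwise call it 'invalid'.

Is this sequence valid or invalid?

Answer: valid

Derivation:
After 1 (lastChild): label
After 2 (previousSibling): main
After 3 (nextSibling): label
After 4 (previousSibling): main
After 5 (parentNode): table
After 6 (lastChild): label
After 7 (previousSibling): main
After 8 (previousSibling): section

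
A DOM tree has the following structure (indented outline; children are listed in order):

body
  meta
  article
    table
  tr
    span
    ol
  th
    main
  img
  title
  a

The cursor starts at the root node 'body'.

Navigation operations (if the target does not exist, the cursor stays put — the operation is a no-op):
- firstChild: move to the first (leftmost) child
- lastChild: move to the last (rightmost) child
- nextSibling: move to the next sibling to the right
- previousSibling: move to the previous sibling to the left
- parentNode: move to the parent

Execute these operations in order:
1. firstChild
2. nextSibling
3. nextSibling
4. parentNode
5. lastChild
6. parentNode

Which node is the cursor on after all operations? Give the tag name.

Answer: body

Derivation:
After 1 (firstChild): meta
After 2 (nextSibling): article
After 3 (nextSibling): tr
After 4 (parentNode): body
After 5 (lastChild): a
After 6 (parentNode): body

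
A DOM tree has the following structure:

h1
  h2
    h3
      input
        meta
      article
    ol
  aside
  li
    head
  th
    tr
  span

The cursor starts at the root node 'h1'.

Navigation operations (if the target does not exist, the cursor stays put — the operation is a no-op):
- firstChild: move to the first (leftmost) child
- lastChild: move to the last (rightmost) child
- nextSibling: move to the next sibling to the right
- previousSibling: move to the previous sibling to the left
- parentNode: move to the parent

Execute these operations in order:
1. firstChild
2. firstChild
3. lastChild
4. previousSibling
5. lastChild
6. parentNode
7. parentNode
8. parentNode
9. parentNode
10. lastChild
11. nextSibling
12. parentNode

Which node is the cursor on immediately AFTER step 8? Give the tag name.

Answer: h2

Derivation:
After 1 (firstChild): h2
After 2 (firstChild): h3
After 3 (lastChild): article
After 4 (previousSibling): input
After 5 (lastChild): meta
After 6 (parentNode): input
After 7 (parentNode): h3
After 8 (parentNode): h2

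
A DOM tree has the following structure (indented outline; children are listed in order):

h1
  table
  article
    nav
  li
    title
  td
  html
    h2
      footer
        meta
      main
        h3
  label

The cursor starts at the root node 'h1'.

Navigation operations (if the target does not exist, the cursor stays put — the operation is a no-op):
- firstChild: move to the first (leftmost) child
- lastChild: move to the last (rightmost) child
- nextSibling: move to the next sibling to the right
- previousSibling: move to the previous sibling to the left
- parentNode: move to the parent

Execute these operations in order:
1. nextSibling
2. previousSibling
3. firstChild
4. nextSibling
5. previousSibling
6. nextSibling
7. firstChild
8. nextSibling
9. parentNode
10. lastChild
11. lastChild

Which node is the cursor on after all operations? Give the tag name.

After 1 (nextSibling): h1 (no-op, stayed)
After 2 (previousSibling): h1 (no-op, stayed)
After 3 (firstChild): table
After 4 (nextSibling): article
After 5 (previousSibling): table
After 6 (nextSibling): article
After 7 (firstChild): nav
After 8 (nextSibling): nav (no-op, stayed)
After 9 (parentNode): article
After 10 (lastChild): nav
After 11 (lastChild): nav (no-op, stayed)

Answer: nav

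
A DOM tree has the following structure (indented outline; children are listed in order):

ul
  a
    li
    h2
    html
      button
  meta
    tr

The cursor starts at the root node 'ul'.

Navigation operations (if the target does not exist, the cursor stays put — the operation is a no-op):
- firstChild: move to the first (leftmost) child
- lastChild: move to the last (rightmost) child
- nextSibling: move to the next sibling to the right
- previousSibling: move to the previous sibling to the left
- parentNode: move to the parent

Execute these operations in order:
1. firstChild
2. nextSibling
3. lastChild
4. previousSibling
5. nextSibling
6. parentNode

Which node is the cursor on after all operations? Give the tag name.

Answer: meta

Derivation:
After 1 (firstChild): a
After 2 (nextSibling): meta
After 3 (lastChild): tr
After 4 (previousSibling): tr (no-op, stayed)
After 5 (nextSibling): tr (no-op, stayed)
After 6 (parentNode): meta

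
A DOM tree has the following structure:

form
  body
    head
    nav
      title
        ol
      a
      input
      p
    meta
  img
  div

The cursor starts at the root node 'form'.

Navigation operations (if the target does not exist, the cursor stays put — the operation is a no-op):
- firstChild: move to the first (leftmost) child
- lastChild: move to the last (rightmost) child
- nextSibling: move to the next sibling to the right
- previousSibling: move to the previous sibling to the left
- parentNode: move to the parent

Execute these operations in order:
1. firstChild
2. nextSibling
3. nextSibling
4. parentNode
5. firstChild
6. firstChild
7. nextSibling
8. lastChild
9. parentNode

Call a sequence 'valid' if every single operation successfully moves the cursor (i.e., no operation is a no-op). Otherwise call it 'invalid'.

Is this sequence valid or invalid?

After 1 (firstChild): body
After 2 (nextSibling): img
After 3 (nextSibling): div
After 4 (parentNode): form
After 5 (firstChild): body
After 6 (firstChild): head
After 7 (nextSibling): nav
After 8 (lastChild): p
After 9 (parentNode): nav

Answer: valid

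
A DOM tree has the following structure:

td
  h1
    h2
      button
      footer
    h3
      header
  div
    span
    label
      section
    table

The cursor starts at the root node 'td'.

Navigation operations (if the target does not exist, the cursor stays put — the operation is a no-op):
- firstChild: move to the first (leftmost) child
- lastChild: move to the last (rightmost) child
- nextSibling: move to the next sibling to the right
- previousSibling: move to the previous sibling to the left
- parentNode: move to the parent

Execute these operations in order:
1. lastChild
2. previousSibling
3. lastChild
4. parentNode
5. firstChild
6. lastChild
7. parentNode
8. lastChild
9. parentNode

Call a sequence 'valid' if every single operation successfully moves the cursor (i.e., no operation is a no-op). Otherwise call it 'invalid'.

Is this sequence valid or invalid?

Answer: valid

Derivation:
After 1 (lastChild): div
After 2 (previousSibling): h1
After 3 (lastChild): h3
After 4 (parentNode): h1
After 5 (firstChild): h2
After 6 (lastChild): footer
After 7 (parentNode): h2
After 8 (lastChild): footer
After 9 (parentNode): h2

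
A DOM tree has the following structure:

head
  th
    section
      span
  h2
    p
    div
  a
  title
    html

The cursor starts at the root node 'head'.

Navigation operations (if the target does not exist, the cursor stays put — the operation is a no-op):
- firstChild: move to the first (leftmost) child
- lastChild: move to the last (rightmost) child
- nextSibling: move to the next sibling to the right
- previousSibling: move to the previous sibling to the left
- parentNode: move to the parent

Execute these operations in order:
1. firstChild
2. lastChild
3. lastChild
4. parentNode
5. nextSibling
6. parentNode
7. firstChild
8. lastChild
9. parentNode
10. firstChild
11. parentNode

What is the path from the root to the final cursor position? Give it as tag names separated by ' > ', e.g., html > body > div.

Answer: head > th > section

Derivation:
After 1 (firstChild): th
After 2 (lastChild): section
After 3 (lastChild): span
After 4 (parentNode): section
After 5 (nextSibling): section (no-op, stayed)
After 6 (parentNode): th
After 7 (firstChild): section
After 8 (lastChild): span
After 9 (parentNode): section
After 10 (firstChild): span
After 11 (parentNode): section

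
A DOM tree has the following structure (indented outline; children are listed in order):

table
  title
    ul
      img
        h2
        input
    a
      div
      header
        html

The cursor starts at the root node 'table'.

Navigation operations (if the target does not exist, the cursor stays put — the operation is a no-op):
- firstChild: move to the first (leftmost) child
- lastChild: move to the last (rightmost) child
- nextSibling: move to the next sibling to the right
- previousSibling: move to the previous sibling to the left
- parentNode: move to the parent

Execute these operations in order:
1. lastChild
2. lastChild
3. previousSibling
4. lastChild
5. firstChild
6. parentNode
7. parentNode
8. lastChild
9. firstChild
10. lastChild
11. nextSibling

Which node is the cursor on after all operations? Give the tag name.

Answer: input

Derivation:
After 1 (lastChild): title
After 2 (lastChild): a
After 3 (previousSibling): ul
After 4 (lastChild): img
After 5 (firstChild): h2
After 6 (parentNode): img
After 7 (parentNode): ul
After 8 (lastChild): img
After 9 (firstChild): h2
After 10 (lastChild): h2 (no-op, stayed)
After 11 (nextSibling): input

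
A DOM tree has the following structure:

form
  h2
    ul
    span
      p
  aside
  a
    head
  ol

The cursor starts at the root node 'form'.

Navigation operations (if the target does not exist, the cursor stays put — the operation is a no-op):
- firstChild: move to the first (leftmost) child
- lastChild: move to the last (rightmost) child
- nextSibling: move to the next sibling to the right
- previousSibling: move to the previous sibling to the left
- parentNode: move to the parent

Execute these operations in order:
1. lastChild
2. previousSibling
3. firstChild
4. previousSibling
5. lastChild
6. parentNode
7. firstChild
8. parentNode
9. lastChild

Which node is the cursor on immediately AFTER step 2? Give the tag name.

After 1 (lastChild): ol
After 2 (previousSibling): a

Answer: a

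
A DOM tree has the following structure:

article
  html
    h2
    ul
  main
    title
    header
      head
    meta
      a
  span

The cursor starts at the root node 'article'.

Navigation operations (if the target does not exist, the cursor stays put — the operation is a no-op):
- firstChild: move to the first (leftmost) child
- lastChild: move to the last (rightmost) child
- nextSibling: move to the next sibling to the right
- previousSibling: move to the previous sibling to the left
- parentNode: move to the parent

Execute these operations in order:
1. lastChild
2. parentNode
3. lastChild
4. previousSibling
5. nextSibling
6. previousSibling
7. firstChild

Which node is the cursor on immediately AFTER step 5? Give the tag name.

Answer: span

Derivation:
After 1 (lastChild): span
After 2 (parentNode): article
After 3 (lastChild): span
After 4 (previousSibling): main
After 5 (nextSibling): span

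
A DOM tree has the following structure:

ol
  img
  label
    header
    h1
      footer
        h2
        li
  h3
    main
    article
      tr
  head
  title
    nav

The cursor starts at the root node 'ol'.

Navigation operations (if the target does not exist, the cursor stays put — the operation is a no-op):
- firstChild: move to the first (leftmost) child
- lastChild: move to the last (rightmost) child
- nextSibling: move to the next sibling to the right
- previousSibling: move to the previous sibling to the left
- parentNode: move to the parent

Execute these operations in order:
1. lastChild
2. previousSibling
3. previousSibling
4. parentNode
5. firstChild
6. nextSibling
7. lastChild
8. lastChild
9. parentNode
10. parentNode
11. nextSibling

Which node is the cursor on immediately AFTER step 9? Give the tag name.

Answer: h1

Derivation:
After 1 (lastChild): title
After 2 (previousSibling): head
After 3 (previousSibling): h3
After 4 (parentNode): ol
After 5 (firstChild): img
After 6 (nextSibling): label
After 7 (lastChild): h1
After 8 (lastChild): footer
After 9 (parentNode): h1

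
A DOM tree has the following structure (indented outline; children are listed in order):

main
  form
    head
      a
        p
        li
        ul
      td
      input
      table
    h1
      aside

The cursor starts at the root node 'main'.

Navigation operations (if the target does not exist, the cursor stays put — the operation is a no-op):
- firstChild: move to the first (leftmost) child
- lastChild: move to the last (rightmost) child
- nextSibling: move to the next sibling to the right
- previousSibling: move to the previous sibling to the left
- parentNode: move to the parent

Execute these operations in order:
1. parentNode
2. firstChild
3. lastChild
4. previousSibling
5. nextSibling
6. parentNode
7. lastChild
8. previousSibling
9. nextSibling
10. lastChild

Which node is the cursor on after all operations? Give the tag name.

Answer: aside

Derivation:
After 1 (parentNode): main (no-op, stayed)
After 2 (firstChild): form
After 3 (lastChild): h1
After 4 (previousSibling): head
After 5 (nextSibling): h1
After 6 (parentNode): form
After 7 (lastChild): h1
After 8 (previousSibling): head
After 9 (nextSibling): h1
After 10 (lastChild): aside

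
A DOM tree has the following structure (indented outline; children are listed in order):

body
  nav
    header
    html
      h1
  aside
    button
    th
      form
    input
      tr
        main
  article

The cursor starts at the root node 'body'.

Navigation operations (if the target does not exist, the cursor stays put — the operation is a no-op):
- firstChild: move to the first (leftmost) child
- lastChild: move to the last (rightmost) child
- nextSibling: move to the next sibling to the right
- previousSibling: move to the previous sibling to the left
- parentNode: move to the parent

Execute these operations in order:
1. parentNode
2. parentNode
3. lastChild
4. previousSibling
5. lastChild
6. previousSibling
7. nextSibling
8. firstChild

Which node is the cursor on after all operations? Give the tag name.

After 1 (parentNode): body (no-op, stayed)
After 2 (parentNode): body (no-op, stayed)
After 3 (lastChild): article
After 4 (previousSibling): aside
After 5 (lastChild): input
After 6 (previousSibling): th
After 7 (nextSibling): input
After 8 (firstChild): tr

Answer: tr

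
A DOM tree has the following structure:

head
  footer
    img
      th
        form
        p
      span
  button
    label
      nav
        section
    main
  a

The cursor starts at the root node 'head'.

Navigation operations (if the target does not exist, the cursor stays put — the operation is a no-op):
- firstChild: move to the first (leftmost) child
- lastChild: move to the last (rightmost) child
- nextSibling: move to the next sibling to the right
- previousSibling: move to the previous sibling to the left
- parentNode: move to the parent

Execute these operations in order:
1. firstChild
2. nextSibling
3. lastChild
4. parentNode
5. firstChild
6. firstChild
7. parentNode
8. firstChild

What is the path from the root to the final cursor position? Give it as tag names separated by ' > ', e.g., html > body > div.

Answer: head > button > label > nav

Derivation:
After 1 (firstChild): footer
After 2 (nextSibling): button
After 3 (lastChild): main
After 4 (parentNode): button
After 5 (firstChild): label
After 6 (firstChild): nav
After 7 (parentNode): label
After 8 (firstChild): nav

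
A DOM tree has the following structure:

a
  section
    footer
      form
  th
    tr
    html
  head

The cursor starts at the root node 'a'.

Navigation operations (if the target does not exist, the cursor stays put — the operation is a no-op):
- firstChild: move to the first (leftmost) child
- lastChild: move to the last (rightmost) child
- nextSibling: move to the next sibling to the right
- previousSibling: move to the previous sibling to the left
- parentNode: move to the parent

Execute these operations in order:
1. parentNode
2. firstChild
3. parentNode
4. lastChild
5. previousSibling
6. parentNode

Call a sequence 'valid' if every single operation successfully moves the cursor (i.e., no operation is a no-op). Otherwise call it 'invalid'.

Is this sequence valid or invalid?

Answer: invalid

Derivation:
After 1 (parentNode): a (no-op, stayed)
After 2 (firstChild): section
After 3 (parentNode): a
After 4 (lastChild): head
After 5 (previousSibling): th
After 6 (parentNode): a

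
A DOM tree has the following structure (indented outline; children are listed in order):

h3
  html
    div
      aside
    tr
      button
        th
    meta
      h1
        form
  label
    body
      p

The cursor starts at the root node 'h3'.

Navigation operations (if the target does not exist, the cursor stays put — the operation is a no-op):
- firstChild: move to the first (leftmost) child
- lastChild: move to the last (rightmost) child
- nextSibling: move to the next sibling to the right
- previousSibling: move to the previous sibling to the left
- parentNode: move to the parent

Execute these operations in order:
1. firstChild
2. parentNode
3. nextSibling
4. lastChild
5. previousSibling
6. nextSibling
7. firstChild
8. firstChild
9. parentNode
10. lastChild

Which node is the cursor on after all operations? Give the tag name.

After 1 (firstChild): html
After 2 (parentNode): h3
After 3 (nextSibling): h3 (no-op, stayed)
After 4 (lastChild): label
After 5 (previousSibling): html
After 6 (nextSibling): label
After 7 (firstChild): body
After 8 (firstChild): p
After 9 (parentNode): body
After 10 (lastChild): p

Answer: p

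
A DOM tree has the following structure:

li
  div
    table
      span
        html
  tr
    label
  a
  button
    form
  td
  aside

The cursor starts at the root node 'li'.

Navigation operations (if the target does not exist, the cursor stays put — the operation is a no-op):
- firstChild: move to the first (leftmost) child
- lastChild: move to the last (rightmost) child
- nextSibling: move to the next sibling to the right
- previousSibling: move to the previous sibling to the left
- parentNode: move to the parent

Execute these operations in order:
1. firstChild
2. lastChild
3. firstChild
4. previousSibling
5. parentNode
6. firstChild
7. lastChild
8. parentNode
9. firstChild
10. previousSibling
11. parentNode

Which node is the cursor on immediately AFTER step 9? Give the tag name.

After 1 (firstChild): div
After 2 (lastChild): table
After 3 (firstChild): span
After 4 (previousSibling): span (no-op, stayed)
After 5 (parentNode): table
After 6 (firstChild): span
After 7 (lastChild): html
After 8 (parentNode): span
After 9 (firstChild): html

Answer: html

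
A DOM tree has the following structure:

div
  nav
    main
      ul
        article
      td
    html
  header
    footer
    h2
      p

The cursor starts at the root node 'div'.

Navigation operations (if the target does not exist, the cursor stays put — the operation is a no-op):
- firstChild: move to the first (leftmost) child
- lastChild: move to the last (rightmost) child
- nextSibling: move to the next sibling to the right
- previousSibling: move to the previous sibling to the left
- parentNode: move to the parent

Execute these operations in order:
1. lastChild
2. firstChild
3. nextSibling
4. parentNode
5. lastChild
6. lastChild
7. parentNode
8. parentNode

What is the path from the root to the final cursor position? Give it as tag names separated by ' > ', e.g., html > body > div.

After 1 (lastChild): header
After 2 (firstChild): footer
After 3 (nextSibling): h2
After 4 (parentNode): header
After 5 (lastChild): h2
After 6 (lastChild): p
After 7 (parentNode): h2
After 8 (parentNode): header

Answer: div > header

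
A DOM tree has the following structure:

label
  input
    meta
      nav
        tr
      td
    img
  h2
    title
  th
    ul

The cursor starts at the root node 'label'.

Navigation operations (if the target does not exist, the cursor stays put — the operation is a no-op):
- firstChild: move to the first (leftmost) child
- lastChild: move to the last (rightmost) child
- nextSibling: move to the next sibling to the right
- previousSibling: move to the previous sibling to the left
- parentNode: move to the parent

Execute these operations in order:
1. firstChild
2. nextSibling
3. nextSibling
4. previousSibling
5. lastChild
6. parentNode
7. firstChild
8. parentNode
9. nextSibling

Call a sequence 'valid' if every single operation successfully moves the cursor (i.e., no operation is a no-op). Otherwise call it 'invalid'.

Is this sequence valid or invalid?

Answer: valid

Derivation:
After 1 (firstChild): input
After 2 (nextSibling): h2
After 3 (nextSibling): th
After 4 (previousSibling): h2
After 5 (lastChild): title
After 6 (parentNode): h2
After 7 (firstChild): title
After 8 (parentNode): h2
After 9 (nextSibling): th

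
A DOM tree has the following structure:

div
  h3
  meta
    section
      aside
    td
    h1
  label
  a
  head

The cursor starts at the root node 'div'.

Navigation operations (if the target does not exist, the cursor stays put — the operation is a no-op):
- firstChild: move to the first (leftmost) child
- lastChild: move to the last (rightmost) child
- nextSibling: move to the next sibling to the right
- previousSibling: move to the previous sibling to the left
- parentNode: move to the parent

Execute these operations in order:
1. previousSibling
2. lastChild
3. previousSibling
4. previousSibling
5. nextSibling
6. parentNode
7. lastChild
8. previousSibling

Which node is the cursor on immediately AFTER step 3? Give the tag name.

Answer: a

Derivation:
After 1 (previousSibling): div (no-op, stayed)
After 2 (lastChild): head
After 3 (previousSibling): a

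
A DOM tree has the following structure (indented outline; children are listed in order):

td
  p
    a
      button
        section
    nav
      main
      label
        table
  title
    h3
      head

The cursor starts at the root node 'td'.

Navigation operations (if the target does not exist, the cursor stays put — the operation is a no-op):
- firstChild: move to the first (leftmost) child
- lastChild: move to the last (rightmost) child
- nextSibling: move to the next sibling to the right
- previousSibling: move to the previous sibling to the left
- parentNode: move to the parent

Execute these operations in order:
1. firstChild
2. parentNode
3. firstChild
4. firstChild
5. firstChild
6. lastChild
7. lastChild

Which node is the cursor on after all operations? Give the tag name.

After 1 (firstChild): p
After 2 (parentNode): td
After 3 (firstChild): p
After 4 (firstChild): a
After 5 (firstChild): button
After 6 (lastChild): section
After 7 (lastChild): section (no-op, stayed)

Answer: section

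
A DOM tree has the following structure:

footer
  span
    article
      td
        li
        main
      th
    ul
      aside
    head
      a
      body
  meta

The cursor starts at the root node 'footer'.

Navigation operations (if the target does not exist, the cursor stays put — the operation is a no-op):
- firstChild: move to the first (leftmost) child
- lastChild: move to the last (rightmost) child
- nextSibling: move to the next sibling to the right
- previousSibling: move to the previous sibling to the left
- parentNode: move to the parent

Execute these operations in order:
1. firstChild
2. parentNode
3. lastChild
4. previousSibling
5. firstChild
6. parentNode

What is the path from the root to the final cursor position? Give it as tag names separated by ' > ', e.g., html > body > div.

After 1 (firstChild): span
After 2 (parentNode): footer
After 3 (lastChild): meta
After 4 (previousSibling): span
After 5 (firstChild): article
After 6 (parentNode): span

Answer: footer > span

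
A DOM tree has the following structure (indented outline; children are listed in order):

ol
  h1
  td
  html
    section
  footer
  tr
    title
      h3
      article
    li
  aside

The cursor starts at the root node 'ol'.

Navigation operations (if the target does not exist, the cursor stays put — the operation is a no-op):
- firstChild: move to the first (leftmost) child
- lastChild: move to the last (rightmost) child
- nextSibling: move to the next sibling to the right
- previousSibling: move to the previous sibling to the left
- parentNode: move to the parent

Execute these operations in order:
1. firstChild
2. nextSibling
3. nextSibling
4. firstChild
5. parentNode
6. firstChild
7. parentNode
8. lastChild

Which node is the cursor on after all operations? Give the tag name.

Answer: section

Derivation:
After 1 (firstChild): h1
After 2 (nextSibling): td
After 3 (nextSibling): html
After 4 (firstChild): section
After 5 (parentNode): html
After 6 (firstChild): section
After 7 (parentNode): html
After 8 (lastChild): section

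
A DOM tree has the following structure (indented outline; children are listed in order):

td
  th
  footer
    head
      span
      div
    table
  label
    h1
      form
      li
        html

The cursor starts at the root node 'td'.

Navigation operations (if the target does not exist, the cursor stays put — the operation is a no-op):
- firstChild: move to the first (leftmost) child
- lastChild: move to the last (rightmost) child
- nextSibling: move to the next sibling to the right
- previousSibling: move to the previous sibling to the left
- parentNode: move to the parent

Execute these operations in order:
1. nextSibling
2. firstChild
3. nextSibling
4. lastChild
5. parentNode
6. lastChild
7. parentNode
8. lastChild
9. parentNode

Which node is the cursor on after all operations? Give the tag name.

After 1 (nextSibling): td (no-op, stayed)
After 2 (firstChild): th
After 3 (nextSibling): footer
After 4 (lastChild): table
After 5 (parentNode): footer
After 6 (lastChild): table
After 7 (parentNode): footer
After 8 (lastChild): table
After 9 (parentNode): footer

Answer: footer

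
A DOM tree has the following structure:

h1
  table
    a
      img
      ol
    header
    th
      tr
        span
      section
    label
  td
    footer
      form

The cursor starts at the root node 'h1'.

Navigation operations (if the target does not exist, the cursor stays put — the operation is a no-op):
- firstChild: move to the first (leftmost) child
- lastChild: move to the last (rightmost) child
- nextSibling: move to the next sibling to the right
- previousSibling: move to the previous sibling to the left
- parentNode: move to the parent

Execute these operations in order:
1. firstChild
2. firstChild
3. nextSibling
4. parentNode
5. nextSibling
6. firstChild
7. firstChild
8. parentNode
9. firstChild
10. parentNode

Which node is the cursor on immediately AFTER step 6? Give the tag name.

Answer: footer

Derivation:
After 1 (firstChild): table
After 2 (firstChild): a
After 3 (nextSibling): header
After 4 (parentNode): table
After 5 (nextSibling): td
After 6 (firstChild): footer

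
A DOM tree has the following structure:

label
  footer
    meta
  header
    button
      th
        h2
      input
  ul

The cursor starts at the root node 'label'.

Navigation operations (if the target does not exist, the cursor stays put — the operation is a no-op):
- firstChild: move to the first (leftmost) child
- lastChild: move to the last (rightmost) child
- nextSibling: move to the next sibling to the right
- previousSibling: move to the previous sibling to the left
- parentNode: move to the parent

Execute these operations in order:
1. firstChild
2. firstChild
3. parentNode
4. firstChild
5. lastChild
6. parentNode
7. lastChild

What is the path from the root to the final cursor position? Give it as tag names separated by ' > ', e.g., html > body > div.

After 1 (firstChild): footer
After 2 (firstChild): meta
After 3 (parentNode): footer
After 4 (firstChild): meta
After 5 (lastChild): meta (no-op, stayed)
After 6 (parentNode): footer
After 7 (lastChild): meta

Answer: label > footer > meta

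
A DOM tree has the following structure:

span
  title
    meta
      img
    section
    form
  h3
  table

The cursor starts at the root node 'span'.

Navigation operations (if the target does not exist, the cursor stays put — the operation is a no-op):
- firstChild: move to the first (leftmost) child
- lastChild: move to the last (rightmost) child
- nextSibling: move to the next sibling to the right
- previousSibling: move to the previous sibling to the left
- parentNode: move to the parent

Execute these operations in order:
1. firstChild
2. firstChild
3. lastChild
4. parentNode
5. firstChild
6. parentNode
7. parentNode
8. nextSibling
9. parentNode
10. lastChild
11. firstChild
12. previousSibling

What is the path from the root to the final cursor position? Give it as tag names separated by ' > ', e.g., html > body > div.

After 1 (firstChild): title
After 2 (firstChild): meta
After 3 (lastChild): img
After 4 (parentNode): meta
After 5 (firstChild): img
After 6 (parentNode): meta
After 7 (parentNode): title
After 8 (nextSibling): h3
After 9 (parentNode): span
After 10 (lastChild): table
After 11 (firstChild): table (no-op, stayed)
After 12 (previousSibling): h3

Answer: span > h3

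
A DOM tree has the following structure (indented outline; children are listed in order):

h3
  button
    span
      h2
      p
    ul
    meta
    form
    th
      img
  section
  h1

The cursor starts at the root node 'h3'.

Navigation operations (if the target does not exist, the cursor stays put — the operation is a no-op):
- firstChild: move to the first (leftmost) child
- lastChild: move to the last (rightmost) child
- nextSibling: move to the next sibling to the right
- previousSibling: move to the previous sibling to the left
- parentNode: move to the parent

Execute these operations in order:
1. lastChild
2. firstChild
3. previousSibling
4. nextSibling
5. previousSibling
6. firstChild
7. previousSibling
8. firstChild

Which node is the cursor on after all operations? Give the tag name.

After 1 (lastChild): h1
After 2 (firstChild): h1 (no-op, stayed)
After 3 (previousSibling): section
After 4 (nextSibling): h1
After 5 (previousSibling): section
After 6 (firstChild): section (no-op, stayed)
After 7 (previousSibling): button
After 8 (firstChild): span

Answer: span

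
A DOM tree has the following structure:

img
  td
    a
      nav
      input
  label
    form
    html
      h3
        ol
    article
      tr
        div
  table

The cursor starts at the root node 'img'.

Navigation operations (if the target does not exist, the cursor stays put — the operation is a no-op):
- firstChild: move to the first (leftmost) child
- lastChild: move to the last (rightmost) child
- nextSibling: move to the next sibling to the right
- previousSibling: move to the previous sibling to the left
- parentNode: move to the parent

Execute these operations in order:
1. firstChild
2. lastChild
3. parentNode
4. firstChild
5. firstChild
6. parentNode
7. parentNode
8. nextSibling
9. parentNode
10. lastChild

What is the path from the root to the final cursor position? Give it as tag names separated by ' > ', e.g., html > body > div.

Answer: img > table

Derivation:
After 1 (firstChild): td
After 2 (lastChild): a
After 3 (parentNode): td
After 4 (firstChild): a
After 5 (firstChild): nav
After 6 (parentNode): a
After 7 (parentNode): td
After 8 (nextSibling): label
After 9 (parentNode): img
After 10 (lastChild): table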